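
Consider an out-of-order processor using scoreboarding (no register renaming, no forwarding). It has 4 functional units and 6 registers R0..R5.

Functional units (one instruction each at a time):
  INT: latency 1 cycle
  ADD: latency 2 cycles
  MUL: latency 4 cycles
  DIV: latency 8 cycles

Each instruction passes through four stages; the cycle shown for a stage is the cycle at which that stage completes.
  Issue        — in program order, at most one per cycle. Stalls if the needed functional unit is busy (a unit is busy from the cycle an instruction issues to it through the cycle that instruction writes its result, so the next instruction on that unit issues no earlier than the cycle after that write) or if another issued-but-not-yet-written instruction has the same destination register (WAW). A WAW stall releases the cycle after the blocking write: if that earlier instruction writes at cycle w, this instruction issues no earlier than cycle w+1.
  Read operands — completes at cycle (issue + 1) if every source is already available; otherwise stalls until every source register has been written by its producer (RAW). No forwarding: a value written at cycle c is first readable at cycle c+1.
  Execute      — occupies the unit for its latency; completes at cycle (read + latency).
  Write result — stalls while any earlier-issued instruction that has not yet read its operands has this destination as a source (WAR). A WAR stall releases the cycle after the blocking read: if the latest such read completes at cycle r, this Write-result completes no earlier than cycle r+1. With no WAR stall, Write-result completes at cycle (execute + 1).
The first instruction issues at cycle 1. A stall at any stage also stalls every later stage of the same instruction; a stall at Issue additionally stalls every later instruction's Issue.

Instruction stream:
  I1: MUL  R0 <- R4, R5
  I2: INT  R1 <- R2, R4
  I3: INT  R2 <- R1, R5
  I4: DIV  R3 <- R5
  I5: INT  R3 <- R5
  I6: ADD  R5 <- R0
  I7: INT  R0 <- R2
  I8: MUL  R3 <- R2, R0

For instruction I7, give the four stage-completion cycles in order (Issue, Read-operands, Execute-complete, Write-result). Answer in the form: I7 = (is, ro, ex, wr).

1) issue 1, read 2, done 6, write 7
2) issue 2, read 3, done 4, write 5
3) issue 6, read 7, done 8, write 9  <struct: INT busy until I2 writes@5>
4) issue 7, read 8, done 16, write 17
5) issue 18, read 19, done 20, write 21  <WAW R3: wait I4 write@17>
6) issue 19, read 20, done 22, write 23
7) issue 22, read 23, done 24, write 25  <struct: INT busy until I5 writes@21>
8) issue 23, read 26, done 30, write 31  <RAW R0: wait I7 write@25>

I7 = (22, 23, 24, 25)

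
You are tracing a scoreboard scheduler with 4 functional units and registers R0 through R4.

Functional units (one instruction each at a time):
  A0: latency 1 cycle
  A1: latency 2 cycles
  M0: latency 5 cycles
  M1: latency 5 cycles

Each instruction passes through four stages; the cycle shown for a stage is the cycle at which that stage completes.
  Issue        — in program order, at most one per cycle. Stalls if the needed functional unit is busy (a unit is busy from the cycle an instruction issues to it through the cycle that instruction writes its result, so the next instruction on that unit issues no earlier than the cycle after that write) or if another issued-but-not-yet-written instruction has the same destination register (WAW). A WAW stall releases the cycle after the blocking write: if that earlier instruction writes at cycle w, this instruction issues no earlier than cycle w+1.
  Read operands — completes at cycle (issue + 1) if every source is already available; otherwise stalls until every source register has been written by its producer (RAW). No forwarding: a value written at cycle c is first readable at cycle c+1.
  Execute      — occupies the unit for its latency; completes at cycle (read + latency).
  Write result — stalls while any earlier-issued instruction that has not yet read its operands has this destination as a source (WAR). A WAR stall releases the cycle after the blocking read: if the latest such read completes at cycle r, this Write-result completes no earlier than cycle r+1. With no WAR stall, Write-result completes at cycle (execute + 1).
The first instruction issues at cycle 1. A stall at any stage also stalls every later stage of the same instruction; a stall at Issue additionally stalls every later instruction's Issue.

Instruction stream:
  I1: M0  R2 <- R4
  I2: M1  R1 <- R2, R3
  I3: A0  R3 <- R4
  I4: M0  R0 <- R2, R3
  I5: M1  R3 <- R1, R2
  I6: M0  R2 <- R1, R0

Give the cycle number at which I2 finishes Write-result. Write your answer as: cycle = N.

[I1] 1/2/7/8
[I2] 2/9/14/15  (RAW R2: wait I1 write@8)
[I3] 3/4/5/10  (WAR R3: wait I2 read@9)
[I4] 9/11/16/17  (struct: M0 busy until I1 writes@8; RAW R3: wait I3 write@10)
[I5] 16/17/22/23  (struct: M1 busy until I2 writes@15)
[I6] 18/19/24/25  (struct: M0 busy until I4 writes@17)

cycle = 15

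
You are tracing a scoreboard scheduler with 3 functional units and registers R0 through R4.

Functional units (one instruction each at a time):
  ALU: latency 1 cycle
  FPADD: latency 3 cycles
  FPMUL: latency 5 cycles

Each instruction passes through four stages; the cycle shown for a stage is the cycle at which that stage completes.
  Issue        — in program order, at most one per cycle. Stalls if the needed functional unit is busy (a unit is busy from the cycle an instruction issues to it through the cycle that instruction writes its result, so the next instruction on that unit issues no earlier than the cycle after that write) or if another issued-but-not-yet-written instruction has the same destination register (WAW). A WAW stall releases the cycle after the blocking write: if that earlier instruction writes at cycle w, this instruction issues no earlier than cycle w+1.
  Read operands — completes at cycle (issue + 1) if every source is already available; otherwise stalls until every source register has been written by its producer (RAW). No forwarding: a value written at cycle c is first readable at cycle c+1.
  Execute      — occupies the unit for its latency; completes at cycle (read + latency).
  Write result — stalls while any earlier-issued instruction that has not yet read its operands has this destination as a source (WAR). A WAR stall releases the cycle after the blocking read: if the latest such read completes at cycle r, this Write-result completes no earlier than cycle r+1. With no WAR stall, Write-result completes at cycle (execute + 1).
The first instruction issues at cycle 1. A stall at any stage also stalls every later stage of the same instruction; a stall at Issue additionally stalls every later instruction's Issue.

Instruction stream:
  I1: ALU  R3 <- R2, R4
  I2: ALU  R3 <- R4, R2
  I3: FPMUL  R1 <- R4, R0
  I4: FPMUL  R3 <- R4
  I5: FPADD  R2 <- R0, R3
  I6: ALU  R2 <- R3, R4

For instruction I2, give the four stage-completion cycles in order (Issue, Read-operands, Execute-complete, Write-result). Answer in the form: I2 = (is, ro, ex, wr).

I1 -> (1, 2, 3, 4)
I2 -> (5, 6, 7, 8)  // struct: ALU busy until I1 writes@4
I3 -> (6, 7, 12, 13)
I4 -> (14, 15, 20, 21)  // struct: FPMUL busy until I3 writes@13
I5 -> (15, 22, 25, 26)  // RAW R3: wait I4 write@21
I6 -> (27, 28, 29, 30)  // WAW R2: wait I5 write@26

I2 = (5, 6, 7, 8)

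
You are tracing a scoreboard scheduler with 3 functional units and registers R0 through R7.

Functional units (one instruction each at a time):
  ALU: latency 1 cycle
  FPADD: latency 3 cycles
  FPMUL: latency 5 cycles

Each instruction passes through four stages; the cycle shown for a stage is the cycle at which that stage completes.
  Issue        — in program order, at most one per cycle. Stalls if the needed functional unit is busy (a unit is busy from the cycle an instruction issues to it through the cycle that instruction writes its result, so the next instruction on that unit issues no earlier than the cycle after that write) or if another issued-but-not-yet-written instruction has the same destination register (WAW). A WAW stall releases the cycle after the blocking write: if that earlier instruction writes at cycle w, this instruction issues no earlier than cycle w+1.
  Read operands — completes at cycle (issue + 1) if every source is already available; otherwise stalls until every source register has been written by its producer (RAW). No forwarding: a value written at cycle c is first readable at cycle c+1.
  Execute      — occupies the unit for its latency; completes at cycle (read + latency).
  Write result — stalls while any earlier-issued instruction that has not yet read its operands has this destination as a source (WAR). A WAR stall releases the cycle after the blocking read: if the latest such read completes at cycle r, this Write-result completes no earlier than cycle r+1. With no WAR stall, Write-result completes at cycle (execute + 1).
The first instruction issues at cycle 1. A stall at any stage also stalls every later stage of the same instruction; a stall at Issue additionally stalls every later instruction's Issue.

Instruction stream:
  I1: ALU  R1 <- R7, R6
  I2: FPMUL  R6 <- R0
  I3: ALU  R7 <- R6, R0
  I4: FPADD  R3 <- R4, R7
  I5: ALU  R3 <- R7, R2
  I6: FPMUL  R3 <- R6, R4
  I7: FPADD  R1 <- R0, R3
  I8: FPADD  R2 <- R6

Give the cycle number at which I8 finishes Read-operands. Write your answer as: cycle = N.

cycle = 36

1) issue 1, read 2, done 3, write 4
2) issue 2, read 3, done 8, write 9
3) issue 5, read 10, done 11, write 12  <struct: ALU busy until I1 writes@4 / RAW R6: wait I2 write@9>
4) issue 6, read 13, done 16, write 17  <RAW R7: wait I3 write@12>
5) issue 18, read 19, done 20, write 21  <WAW R3: wait I4 write@17>
6) issue 22, read 23, done 28, write 29  <WAW R3: wait I5 write@21>
7) issue 23, read 30, done 33, write 34  <RAW R3: wait I6 write@29>
8) issue 35, read 36, done 39, write 40  <struct: FPADD busy until I7 writes@34>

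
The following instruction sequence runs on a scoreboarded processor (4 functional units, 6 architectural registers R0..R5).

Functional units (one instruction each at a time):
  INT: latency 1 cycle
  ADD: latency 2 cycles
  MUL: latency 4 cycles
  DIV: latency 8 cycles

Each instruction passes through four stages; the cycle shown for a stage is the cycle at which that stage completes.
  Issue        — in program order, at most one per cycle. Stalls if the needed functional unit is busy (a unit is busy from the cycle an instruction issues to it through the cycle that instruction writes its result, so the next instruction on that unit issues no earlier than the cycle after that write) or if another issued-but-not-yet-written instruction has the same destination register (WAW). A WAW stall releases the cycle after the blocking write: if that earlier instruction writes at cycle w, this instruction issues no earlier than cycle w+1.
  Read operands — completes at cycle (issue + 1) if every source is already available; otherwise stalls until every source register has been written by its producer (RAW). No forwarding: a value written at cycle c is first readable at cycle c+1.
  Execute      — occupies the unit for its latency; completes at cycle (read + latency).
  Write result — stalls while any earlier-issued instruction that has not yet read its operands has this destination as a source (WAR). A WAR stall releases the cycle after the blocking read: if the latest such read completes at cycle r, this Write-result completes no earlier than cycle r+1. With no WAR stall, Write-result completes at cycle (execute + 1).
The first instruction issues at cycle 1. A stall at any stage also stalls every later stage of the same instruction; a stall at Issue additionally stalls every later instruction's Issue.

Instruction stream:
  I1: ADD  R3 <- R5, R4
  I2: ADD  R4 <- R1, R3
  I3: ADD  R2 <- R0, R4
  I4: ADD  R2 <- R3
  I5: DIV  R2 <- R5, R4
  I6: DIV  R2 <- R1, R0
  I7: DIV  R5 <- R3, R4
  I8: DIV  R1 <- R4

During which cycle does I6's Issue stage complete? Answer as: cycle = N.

1) issue 1, read 2, done 4, write 5
2) issue 6, read 7, done 9, write 10  <struct: ADD busy until I1 writes@5>
3) issue 11, read 12, done 14, write 15  <struct: ADD busy until I2 writes@10>
4) issue 16, read 17, done 19, write 20  <struct: ADD busy until I3 writes@15>
5) issue 21, read 22, done 30, write 31  <WAW R2: wait I4 write@20>
6) issue 32, read 33, done 41, write 42  <struct: DIV busy until I5 writes@31>
7) issue 43, read 44, done 52, write 53  <struct: DIV busy until I6 writes@42>
8) issue 54, read 55, done 63, write 64  <struct: DIV busy until I7 writes@53>

cycle = 32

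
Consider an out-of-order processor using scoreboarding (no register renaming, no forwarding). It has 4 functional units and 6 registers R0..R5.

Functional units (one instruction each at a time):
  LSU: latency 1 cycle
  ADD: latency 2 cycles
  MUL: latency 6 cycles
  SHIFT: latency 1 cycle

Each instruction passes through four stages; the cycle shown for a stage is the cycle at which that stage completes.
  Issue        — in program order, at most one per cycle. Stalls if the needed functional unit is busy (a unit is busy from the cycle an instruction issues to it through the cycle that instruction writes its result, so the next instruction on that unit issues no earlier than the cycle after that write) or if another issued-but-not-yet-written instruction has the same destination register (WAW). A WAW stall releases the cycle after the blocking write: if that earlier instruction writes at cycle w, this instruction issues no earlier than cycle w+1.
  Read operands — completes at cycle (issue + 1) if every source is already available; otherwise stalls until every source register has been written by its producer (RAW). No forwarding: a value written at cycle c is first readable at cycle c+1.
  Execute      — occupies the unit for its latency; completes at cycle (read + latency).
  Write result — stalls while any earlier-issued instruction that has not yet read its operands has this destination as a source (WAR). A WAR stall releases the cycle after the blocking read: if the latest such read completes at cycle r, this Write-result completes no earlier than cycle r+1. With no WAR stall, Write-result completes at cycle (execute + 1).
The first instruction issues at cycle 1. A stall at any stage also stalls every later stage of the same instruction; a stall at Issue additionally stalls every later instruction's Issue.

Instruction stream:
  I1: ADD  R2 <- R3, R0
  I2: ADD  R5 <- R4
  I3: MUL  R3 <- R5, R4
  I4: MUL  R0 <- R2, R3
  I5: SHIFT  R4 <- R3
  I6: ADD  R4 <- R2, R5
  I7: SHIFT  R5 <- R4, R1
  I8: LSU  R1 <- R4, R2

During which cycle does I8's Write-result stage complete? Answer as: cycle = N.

c1: I1→ADD
c2: I1 RO
c4: I1 EX
c5: I1 WR R2
c6: I2→ADD
c7: I2 RO · I3→MUL
c9: I2 EX
c10: I2 WR R5
c11: I3 RO
c17: I3 EX
c18: I3 WR R3
c19: I4→MUL
c20: I4 RO · I5→SHIFT
c21: I5 RO
c22: I5 EX
c23: I5 WR R4
c24: I6→ADD
c25: I6 RO · I7→SHIFT
c26: I4 EX · I8→LSU
c27: I4 WR R0 · I6 EX
c28: I6 WR R4
c29: I7 RO · I8 RO
c30: I7 EX · I8 EX
c31: I7 WR R5 · I8 WR R1

cycle = 31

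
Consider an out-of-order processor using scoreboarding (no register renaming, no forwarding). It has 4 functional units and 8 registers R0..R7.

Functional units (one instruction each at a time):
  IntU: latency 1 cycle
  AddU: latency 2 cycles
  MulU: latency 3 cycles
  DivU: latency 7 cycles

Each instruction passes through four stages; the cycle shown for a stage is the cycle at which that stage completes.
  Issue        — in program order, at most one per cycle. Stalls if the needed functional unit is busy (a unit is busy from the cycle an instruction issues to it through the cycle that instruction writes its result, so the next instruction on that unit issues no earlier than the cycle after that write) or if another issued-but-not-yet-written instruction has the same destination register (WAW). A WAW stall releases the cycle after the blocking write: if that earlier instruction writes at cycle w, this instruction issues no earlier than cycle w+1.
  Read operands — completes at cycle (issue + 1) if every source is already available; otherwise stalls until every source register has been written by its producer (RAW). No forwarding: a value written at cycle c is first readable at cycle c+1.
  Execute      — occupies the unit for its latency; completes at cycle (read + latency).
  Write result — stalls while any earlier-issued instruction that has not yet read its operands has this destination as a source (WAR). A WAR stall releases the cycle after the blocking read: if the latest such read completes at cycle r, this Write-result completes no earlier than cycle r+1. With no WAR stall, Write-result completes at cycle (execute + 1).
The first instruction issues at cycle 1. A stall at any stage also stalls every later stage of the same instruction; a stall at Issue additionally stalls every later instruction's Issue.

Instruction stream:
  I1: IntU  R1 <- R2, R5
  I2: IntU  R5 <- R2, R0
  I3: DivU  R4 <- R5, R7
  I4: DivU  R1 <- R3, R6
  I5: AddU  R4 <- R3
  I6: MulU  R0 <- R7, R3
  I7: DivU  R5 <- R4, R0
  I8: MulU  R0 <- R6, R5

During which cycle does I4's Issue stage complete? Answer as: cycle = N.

cycle = 18

cycle 1: I1→IntU
cycle 2: I1 RO
cycle 3: I1 EX
cycle 4: I1 WR R1
cycle 5: I2→IntU
cycle 6: I2 RO, I3→DivU
cycle 7: I2 EX
cycle 8: I2 WR R5
cycle 9: I3 RO
cycle 16: I3 EX
cycle 17: I3 WR R4
cycle 18: I4→DivU
cycle 19: I4 RO, I5→AddU
cycle 20: I5 RO, I6→MulU
cycle 21: I6 RO
cycle 22: I5 EX
cycle 23: I5 WR R4
cycle 24: I6 EX
cycle 25: I6 WR R0
cycle 26: I4 EX
cycle 27: I4 WR R1
cycle 28: I7→DivU
cycle 29: I7 RO, I8→MulU
cycle 36: I7 EX
cycle 37: I7 WR R5
cycle 38: I8 RO
cycle 41: I8 EX
cycle 42: I8 WR R0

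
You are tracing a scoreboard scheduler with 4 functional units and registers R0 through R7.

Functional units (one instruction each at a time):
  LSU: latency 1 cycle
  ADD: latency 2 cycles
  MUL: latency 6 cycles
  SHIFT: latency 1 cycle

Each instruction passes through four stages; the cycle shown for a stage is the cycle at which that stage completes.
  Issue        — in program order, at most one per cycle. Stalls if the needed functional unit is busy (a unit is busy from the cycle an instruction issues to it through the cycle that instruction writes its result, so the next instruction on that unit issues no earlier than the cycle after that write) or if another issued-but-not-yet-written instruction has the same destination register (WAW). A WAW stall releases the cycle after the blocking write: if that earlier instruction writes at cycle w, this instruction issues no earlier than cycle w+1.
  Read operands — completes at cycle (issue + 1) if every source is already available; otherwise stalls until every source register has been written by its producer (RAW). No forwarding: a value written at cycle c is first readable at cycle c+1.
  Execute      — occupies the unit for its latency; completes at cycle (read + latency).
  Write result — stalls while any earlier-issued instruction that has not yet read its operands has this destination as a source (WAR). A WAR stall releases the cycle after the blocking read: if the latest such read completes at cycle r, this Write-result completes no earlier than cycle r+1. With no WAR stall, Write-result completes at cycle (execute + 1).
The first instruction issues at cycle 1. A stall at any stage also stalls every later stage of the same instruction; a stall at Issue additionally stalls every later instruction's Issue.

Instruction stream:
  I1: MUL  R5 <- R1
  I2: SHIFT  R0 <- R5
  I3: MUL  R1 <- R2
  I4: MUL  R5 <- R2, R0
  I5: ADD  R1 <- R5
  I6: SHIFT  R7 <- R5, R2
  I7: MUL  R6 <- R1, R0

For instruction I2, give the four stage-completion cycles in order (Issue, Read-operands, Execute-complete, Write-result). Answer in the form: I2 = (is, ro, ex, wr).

c1: I1→MUL
c2: I1 RO · I2→SHIFT
c8: I1 EX
c9: I1 WR R5
c10: I2 RO · I3→MUL
c11: I2 EX · I3 RO
c12: I2 WR R0
c17: I3 EX
c18: I3 WR R1
c19: I4→MUL
c20: I4 RO · I5→ADD
c21: I6→SHIFT
c26: I4 EX
c27: I4 WR R5
c28: I5 RO · I6 RO · I7→MUL
c29: I6 EX
c30: I5 EX · I6 WR R7
c31: I5 WR R1
c32: I7 RO
c38: I7 EX
c39: I7 WR R6

I2 = (2, 10, 11, 12)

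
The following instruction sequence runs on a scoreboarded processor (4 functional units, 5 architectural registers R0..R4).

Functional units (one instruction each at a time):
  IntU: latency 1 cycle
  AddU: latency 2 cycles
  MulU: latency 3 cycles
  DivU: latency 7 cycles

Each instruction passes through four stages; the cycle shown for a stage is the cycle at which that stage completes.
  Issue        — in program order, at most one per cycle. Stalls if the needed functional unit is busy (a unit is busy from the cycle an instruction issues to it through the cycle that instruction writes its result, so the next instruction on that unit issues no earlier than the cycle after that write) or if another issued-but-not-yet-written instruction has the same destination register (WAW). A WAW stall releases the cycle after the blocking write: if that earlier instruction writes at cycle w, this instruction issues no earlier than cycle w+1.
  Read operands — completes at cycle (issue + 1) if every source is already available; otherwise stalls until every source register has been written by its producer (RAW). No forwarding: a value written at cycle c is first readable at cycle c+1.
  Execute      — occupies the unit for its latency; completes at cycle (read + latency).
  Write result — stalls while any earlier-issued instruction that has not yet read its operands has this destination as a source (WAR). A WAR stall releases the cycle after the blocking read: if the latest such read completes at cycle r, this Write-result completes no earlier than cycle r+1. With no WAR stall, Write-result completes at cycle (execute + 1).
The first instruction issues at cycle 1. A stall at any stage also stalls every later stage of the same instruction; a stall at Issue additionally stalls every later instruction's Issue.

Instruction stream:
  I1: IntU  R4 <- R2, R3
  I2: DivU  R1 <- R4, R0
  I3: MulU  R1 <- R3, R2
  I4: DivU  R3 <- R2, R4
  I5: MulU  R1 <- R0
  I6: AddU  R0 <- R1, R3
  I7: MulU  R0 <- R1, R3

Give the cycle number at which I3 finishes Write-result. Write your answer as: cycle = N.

cycle = 19

[I1] 1/2/3/4
[I2] 2/5/12/13  (RAW R4: wait I1 write@4)
[I3] 14/15/18/19  (WAW R1: wait I2 write@13)
[I4] 15/16/23/24
[I5] 20/21/24/25  (struct: MulU busy until I3 writes@19)
[I6] 21/26/28/29  (RAW R1: wait I5 write@25)
[I7] 30/31/34/35  (WAW R0: wait I6 write@29)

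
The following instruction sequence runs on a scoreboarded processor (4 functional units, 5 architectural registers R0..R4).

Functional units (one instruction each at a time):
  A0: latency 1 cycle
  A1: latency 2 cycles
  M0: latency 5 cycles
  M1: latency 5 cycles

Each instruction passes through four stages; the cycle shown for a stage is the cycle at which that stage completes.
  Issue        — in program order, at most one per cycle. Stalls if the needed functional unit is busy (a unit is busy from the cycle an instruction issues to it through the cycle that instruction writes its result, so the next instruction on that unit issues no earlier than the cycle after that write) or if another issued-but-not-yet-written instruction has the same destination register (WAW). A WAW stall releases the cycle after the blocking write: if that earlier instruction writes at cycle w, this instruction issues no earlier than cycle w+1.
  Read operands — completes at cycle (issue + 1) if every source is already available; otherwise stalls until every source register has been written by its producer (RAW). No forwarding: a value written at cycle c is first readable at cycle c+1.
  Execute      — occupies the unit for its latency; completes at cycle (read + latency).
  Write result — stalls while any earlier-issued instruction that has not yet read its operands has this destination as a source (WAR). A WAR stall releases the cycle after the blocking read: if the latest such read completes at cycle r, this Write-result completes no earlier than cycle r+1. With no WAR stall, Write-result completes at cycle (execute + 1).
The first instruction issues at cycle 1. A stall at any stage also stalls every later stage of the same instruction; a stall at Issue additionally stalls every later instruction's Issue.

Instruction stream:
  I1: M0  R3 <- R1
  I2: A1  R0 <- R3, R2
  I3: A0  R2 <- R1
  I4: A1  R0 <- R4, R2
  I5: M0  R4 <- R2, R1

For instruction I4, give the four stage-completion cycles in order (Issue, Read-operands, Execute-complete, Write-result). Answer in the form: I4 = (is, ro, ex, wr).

I4 = (13, 14, 16, 17)

I1 -> (1, 2, 7, 8)
I2 -> (2, 9, 11, 12)  // RAW R3: wait I1 write@8
I3 -> (3, 4, 5, 10)  // WAR R2: wait I2 read@9
I4 -> (13, 14, 16, 17)  // struct: A1 busy until I2 writes@12
I5 -> (14, 15, 20, 21)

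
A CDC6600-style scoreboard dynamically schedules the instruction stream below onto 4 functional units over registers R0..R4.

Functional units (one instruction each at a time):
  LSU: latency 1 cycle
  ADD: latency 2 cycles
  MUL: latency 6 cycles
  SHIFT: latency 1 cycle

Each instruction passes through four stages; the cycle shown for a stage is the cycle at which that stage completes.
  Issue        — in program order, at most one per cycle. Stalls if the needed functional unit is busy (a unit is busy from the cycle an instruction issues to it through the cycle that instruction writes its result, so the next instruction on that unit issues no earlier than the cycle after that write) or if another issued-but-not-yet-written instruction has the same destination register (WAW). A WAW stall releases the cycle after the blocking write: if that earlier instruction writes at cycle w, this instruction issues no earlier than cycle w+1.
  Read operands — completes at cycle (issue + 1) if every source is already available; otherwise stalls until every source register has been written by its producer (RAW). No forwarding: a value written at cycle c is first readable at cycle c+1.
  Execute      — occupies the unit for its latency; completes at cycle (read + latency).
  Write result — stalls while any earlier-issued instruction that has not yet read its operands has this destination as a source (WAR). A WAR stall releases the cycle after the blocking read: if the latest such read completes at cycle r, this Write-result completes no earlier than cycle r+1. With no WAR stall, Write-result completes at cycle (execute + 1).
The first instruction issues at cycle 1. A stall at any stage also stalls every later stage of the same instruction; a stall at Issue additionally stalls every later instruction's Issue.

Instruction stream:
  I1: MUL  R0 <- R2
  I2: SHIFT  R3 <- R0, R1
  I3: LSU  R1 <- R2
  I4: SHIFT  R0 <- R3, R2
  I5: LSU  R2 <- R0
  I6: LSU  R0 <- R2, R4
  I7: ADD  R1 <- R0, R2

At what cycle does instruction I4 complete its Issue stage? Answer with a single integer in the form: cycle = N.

cycle 1: I1 dispatched to MUL
cycle 2: I1 operands ready · I2 dispatched to SHIFT
cycle 3: I3 dispatched to LSU
cycle 4: I3 operands ready
cycle 5: I3 complete
cycle 8: I1 complete
cycle 9: R0←I1
cycle 10: I2 operands ready
cycle 11: I2 complete · R1←I3
cycle 12: R3←I2
cycle 13: I4 dispatched to SHIFT
cycle 14: I4 operands ready · I5 dispatched to LSU
cycle 15: I4 complete
cycle 16: R0←I4
cycle 17: I5 operands ready
cycle 18: I5 complete
cycle 19: R2←I5
cycle 20: I6 dispatched to LSU
cycle 21: I6 operands ready · I7 dispatched to ADD
cycle 22: I6 complete
cycle 23: R0←I6
cycle 24: I7 operands ready
cycle 26: I7 complete
cycle 27: R1←I7

cycle = 13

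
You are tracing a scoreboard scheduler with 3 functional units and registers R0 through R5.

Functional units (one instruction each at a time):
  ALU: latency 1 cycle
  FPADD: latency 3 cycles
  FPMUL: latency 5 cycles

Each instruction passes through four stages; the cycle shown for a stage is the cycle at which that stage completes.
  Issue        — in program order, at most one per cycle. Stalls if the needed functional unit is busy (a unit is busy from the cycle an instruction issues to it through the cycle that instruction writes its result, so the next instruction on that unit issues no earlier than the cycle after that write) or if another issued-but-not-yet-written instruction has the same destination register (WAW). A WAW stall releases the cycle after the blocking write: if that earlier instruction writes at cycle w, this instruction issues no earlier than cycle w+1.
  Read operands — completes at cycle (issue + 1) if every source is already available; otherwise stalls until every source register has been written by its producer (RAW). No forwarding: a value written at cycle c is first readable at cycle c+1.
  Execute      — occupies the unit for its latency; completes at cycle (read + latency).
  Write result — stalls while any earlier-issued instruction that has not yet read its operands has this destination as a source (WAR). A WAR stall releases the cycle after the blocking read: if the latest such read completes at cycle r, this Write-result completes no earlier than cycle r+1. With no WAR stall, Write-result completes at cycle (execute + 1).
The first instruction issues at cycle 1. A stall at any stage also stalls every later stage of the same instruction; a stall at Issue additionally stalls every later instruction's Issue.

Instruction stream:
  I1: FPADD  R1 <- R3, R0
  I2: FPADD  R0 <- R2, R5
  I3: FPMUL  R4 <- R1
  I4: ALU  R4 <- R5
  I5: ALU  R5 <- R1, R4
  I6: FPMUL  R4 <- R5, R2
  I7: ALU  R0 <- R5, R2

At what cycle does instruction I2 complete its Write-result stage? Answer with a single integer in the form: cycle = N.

[1] I1 issues→FPADD
[2] I1 reads
[5] I1 exec-done
[6] I1 writes R1
[7] I2 issues→FPADD
[8] I2 reads | I3 issues→FPMUL
[9] I3 reads
[11] I2 exec-done
[12] I2 writes R0
[14] I3 exec-done
[15] I3 writes R4
[16] I4 issues→ALU
[17] I4 reads
[18] I4 exec-done
[19] I4 writes R4
[20] I5 issues→ALU
[21] I5 reads | I6 issues→FPMUL
[22] I5 exec-done
[23] I5 writes R5
[24] I6 reads | I7 issues→ALU
[25] I7 reads
[26] I7 exec-done
[27] I7 writes R0
[29] I6 exec-done
[30] I6 writes R4

cycle = 12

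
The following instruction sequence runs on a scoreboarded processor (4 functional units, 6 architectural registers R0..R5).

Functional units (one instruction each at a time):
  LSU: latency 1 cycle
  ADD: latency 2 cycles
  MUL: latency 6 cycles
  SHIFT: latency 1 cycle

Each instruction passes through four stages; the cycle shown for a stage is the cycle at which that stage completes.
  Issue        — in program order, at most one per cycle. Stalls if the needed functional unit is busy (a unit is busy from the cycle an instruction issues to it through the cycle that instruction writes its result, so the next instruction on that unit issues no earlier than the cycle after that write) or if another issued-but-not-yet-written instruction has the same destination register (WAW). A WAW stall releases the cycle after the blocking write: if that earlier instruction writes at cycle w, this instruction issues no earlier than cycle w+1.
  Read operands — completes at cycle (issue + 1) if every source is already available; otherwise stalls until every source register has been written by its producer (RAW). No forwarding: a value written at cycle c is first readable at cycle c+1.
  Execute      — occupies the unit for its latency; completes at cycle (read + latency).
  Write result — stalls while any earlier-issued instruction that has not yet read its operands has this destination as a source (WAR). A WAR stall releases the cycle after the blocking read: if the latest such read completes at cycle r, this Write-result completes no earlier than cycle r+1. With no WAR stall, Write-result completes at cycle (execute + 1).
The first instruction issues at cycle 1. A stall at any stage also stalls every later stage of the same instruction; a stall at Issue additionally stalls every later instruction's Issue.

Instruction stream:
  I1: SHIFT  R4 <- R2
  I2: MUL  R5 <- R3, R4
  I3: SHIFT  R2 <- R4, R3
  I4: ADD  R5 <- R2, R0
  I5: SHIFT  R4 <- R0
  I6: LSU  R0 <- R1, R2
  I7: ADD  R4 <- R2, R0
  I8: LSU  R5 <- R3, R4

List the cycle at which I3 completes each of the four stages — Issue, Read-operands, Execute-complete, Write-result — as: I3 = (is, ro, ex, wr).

I3 = (5, 6, 7, 8)

[1] I1 issues→SHIFT
[2] I1 reads, I2 issues→MUL
[3] I1 exec-done
[4] I1 writes R4
[5] I2 reads, I3 issues→SHIFT
[6] I3 reads
[7] I3 exec-done
[8] I3 writes R2
[11] I2 exec-done
[12] I2 writes R5
[13] I4 issues→ADD
[14] I4 reads, I5 issues→SHIFT
[15] I5 reads, I6 issues→LSU
[16] I4 exec-done, I5 exec-done, I6 reads
[17] I4 writes R5, I5 writes R4, I6 exec-done
[18] I6 writes R0, I7 issues→ADD
[19] I7 reads, I8 issues→LSU
[21] I7 exec-done
[22] I7 writes R4
[23] I8 reads
[24] I8 exec-done
[25] I8 writes R5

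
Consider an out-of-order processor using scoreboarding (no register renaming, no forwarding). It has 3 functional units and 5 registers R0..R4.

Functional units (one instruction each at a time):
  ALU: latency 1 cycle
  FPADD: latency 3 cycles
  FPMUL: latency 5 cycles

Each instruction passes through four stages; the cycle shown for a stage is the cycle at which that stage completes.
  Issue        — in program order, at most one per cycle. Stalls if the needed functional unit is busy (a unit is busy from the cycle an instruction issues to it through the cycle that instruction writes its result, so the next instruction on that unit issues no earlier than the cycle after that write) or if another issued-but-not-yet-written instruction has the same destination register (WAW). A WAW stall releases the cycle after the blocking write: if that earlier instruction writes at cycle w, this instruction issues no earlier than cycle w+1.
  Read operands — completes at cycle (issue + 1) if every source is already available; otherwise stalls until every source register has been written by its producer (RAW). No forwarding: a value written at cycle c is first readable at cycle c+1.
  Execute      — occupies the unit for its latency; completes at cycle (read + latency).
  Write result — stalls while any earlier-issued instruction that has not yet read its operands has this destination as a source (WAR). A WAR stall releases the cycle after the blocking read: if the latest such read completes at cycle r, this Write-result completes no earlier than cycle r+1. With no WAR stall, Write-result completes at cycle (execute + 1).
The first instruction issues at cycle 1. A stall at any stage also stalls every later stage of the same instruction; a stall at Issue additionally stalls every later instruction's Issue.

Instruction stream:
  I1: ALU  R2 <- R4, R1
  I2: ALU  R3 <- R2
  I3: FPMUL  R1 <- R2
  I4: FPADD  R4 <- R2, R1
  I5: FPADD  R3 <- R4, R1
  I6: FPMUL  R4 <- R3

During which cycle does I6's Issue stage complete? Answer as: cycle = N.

[I1] 1/2/3/4
[I2] 5/6/7/8  (struct: ALU busy until I1 writes@4)
[I3] 6/7/12/13
[I4] 7/14/17/18  (RAW R1: wait I3 write@13)
[I5] 19/20/23/24  (struct: FPADD busy until I4 writes@18)
[I6] 20/25/30/31  (RAW R3: wait I5 write@24)

cycle = 20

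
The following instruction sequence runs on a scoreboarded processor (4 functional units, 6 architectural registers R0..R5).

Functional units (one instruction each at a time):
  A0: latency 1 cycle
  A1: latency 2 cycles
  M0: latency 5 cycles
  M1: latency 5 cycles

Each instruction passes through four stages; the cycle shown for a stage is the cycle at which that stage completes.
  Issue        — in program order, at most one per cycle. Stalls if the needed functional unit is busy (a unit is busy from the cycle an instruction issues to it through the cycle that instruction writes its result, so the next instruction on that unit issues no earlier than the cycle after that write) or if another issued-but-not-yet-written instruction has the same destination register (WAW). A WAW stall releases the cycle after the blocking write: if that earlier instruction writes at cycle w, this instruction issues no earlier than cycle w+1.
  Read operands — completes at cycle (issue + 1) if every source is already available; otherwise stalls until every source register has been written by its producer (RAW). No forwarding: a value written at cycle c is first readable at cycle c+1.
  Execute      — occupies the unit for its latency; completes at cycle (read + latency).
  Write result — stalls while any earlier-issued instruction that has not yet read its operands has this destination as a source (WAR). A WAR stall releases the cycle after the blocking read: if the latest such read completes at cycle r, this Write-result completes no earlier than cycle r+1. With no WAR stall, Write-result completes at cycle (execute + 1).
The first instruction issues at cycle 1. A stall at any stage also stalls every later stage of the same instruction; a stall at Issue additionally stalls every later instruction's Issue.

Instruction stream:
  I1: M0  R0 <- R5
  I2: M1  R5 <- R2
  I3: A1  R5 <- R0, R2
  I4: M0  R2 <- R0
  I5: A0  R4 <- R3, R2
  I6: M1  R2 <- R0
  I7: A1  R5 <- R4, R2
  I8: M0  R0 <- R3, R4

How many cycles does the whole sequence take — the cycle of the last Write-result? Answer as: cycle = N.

1) issue 1, read 2, done 7, write 8
2) issue 2, read 3, done 8, write 9
3) issue 10, read 11, done 13, write 14  <WAW R5: wait I2 write@9>
4) issue 11, read 12, done 17, write 18
5) issue 12, read 19, done 20, write 21  <RAW R2: wait I4 write@18>
6) issue 19, read 20, done 25, write 26  <WAW R2: wait I4 write@18>
7) issue 20, read 27, done 29, write 30  <RAW R2: wait I6 write@26>
8) issue 21, read 22, done 27, write 28

cycle = 30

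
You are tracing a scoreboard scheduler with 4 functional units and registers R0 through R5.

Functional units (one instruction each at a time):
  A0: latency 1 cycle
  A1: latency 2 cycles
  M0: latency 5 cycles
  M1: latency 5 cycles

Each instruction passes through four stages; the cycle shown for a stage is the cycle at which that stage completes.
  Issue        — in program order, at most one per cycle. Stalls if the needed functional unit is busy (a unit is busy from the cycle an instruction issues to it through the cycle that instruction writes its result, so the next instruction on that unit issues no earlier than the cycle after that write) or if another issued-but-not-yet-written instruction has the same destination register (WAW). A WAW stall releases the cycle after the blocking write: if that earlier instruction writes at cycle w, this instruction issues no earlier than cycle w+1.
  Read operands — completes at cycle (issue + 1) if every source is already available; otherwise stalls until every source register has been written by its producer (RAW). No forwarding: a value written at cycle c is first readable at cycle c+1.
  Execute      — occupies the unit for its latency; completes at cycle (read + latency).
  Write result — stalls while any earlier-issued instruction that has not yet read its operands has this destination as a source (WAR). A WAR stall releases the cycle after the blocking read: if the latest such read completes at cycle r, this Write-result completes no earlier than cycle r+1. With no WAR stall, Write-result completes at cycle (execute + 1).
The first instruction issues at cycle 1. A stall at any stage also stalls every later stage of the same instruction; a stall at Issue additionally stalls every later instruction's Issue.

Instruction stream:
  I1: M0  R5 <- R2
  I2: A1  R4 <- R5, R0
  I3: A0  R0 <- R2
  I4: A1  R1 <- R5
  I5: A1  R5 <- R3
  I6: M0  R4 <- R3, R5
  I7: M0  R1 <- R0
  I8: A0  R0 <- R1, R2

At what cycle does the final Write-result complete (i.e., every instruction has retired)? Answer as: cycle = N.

cycle 1: I1 issues→M0
cycle 2: I1 reads | I2 issues→A1
cycle 3: I3 issues→A0
cycle 4: I3 reads
cycle 5: I3 exec-done
cycle 7: I1 exec-done
cycle 8: I1 writes R5
cycle 9: I2 reads
cycle 10: I3 writes R0
cycle 11: I2 exec-done
cycle 12: I2 writes R4
cycle 13: I4 issues→A1
cycle 14: I4 reads
cycle 16: I4 exec-done
cycle 17: I4 writes R1
cycle 18: I5 issues→A1
cycle 19: I5 reads | I6 issues→M0
cycle 21: I5 exec-done
cycle 22: I5 writes R5
cycle 23: I6 reads
cycle 28: I6 exec-done
cycle 29: I6 writes R4
cycle 30: I7 issues→M0
cycle 31: I7 reads | I8 issues→A0
cycle 36: I7 exec-done
cycle 37: I7 writes R1
cycle 38: I8 reads
cycle 39: I8 exec-done
cycle 40: I8 writes R0

cycle = 40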